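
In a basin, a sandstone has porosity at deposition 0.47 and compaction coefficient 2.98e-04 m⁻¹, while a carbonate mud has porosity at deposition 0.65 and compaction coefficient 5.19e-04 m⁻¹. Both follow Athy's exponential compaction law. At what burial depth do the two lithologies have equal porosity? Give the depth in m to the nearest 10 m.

Working in km (1 km = 1000 m; k in km⁻¹ = k in m⁻¹ × 1000):
Set n₀ₐ e^(−kₐd) = n₀ᵦ e^(−kᵦd) ⇒ ln(n₀ₐ/n₀ᵦ) = (kₐ − kᵦ)·d
d = ln(0.47/0.65) / (0.298 − 0.519) = -0.3242 / -0.221 = 1.467 km

1470 m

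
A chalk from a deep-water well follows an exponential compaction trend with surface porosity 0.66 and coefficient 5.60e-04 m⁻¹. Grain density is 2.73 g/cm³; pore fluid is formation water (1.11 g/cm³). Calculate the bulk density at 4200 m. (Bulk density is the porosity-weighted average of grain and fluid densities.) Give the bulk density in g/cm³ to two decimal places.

2.63 g/cm³

Working in km (1 km = 1000 m; k in km⁻¹ = k in m⁻¹ × 1000):
Porosity at depth: n = 0.66·exp(−0.56×4.2) = 0.66×0.0952 = 0.0628
Bulk density: ρ_b = (1−n)ρ_g + n·ρ_f = 0.9372×2.73 + 0.0628×1.11
       = 2.559 + 0.070 = 2.628 g/cm³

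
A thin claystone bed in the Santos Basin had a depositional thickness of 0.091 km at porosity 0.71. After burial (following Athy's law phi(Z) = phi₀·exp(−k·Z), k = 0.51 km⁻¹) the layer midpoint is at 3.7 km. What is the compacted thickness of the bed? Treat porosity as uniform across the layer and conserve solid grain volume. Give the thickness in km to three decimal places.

Porosity at 3.7 km: phi = 0.71·exp(−0.51×3.7) = 0.1076
Solid-volume conservation: h(1−phi) = h₀(1−phi₀) ⇒ h = h₀·(1−phi₀)/(1−phi)
h = 0.091 × (1 − 0.71)/(1 − 0.1076) = 0.091 × 0.3250 = 0.0296 km

0.030 km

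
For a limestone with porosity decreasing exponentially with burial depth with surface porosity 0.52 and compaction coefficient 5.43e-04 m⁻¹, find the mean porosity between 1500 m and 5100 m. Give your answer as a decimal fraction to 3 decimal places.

0.101

Working in km (1 km = 1000 m; k in km⁻¹ = k in m⁻¹ × 1000):
⟨phi⟩ = (1/(Z₂−Z₁)) ∫ phi₀ e^(−kZ) dZ = phi₀·(e^(−k·Z₁) − e^(−k·Z₂)) / (k·(Z₂−Z₁))
e^(−0.543×1.5) = 0.4429; e^(−0.543×5.1) = 0.0627
⟨phi⟩ = 0.52 × (0.4429 − 0.0627) / (0.543 × 3.6) = 0.52 × 0.1945 = 0.1011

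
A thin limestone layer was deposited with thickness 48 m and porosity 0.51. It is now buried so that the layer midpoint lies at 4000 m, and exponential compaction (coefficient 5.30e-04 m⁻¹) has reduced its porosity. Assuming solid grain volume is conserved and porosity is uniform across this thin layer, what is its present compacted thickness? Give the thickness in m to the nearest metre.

Working in km (1 km = 1000 m; β in km⁻¹ = β in m⁻¹ × 1000):
Porosity at 4 km: n = 0.51·exp(−0.53×4) = 0.0612
Solid-volume conservation: h(1−n) = h₀(1−n₀) ⇒ h = h₀·(1−n₀)/(1−n)
h = 0.048 × (1 − 0.51)/(1 − 0.0612) = 0.048 × 0.5220 = 0.0251 km

25 m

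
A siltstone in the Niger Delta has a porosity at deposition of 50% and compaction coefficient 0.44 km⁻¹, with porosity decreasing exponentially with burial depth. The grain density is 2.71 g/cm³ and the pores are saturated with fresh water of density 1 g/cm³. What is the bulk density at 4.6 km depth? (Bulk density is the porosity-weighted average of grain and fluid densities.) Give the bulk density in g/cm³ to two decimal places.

Porosity at depth: n = 0.5·exp(−0.44×4.6) = 0.5×0.1321 = 0.0661
Bulk density: ρ_b = (1−n)ρ_g + n·ρ_f = 0.9339×2.71 + 0.0661×1
       = 2.531 + 0.066 = 2.597 g/cm³

2.60 g/cm³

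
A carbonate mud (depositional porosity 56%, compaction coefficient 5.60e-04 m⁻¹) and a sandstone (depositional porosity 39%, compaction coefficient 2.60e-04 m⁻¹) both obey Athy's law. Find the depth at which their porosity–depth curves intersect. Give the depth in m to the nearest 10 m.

1210 m

Working in km (1 km = 1000 m; β in km⁻¹ = β in m⁻¹ × 1000):
Set n₀ₐ e^(−βₐz) = n₀ᵦ e^(−βᵦz) ⇒ ln(n₀ₐ/n₀ᵦ) = (βₐ − βᵦ)·z
z = ln(0.56/0.39) / (0.56 − 0.26) = 0.3618 / 0.3 = 1.206 km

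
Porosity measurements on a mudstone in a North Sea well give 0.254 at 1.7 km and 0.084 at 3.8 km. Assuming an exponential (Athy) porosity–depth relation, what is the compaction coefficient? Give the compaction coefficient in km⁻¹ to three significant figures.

Athy: n(z) = n₀ e^(−kz) ⇒ n₁/n₂ = e^{k(z₂−z₁)} ⇒ k = ln(n₁/n₂)/(z₂−z₁)
k = ln(0.254/0.084) / (3.8 − 1.7) = ln(3.024) / 2.1 = 1.1065 / 2.1 = 0.5269 km⁻¹

0.527 km⁻¹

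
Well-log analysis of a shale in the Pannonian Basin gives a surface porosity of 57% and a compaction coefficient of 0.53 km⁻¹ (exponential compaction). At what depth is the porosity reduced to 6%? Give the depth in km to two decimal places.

4.25 km

Invert Athy's law: Z = ln(φ₀/φ) / k
Z = ln(0.57/0.06) / 0.53 = ln(9.5) / 0.53 = 2.2513 / 0.53 = 4.248 km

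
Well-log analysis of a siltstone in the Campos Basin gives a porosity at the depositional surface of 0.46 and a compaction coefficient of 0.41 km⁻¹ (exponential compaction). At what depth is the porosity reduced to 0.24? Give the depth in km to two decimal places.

Invert Athy's law: d = ln(n₀/n) / β
d = ln(0.46/0.24) / 0.41 = ln(1.917) / 0.41 = 0.6506 / 0.41 = 1.587 km

1.59 km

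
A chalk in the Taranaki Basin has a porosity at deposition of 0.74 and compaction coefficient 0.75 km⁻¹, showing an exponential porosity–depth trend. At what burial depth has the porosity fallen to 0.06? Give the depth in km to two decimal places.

Invert Athy's law: d = ln(phi₀/phi) / c
d = ln(0.74/0.06) / 0.75 = ln(12.33) / 0.75 = 2.5123 / 0.75 = 3.350 km

3.35 km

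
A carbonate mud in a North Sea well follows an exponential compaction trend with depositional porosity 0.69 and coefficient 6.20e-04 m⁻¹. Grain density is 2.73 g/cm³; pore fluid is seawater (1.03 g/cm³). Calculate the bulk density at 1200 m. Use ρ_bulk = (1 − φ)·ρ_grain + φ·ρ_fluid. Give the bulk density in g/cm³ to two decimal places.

Working in km (1 km = 1000 m; β in km⁻¹ = β in m⁻¹ × 1000):
Porosity at depth: phi = 0.69·exp(−0.62×1.2) = 0.69×0.4752 = 0.3279
Bulk density: ρ_b = (1−phi)ρ_g + phi·ρ_f = 0.6721×2.73 + 0.3279×1.03
       = 1.835 + 0.338 = 2.173 g/cm³

2.17 g/cm³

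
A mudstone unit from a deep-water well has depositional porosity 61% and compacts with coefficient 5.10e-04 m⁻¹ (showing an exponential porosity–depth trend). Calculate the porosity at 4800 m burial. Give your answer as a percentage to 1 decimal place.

5.3%

Working in km (1 km = 1000 m; c in km⁻¹ = c in m⁻¹ × 1000):
phi = phi₀·exp(−c·d) = 0.61 × exp(−0.51 × 4.8) = 0.61 × exp(−2.448)
  = 0.61 × 0.0865 = 0.0527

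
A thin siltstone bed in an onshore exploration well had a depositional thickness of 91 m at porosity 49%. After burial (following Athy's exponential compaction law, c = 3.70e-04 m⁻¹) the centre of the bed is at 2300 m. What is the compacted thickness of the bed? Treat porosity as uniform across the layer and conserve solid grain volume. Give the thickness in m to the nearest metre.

Working in km (1 km = 1000 m; c in km⁻¹ = c in m⁻¹ × 1000):
Porosity at 2.3 km: φ = 0.49·exp(−0.37×2.3) = 0.2092
Solid-volume conservation: h(1−φ) = h₀(1−φ₀) ⇒ h = h₀·(1−φ₀)/(1−φ)
h = 0.091 × (1 − 0.49)/(1 − 0.2092) = 0.091 × 0.6449 = 0.0587 km

59 m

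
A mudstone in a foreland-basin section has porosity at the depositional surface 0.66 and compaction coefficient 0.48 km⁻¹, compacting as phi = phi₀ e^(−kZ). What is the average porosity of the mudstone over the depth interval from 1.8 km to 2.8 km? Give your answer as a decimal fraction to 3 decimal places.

⟨phi⟩ = (1/(Z₂−Z₁)) ∫ phi₀ e^(−kZ) dZ = phi₀·(e^(−k·Z₁) − e^(−k·Z₂)) / (k·(Z₂−Z₁))
e^(−0.48×1.8) = 0.4215; e^(−0.48×2.8) = 0.2608
⟨phi⟩ = 0.66 × (0.4215 − 0.2608) / (0.48 × 1) = 0.66 × 0.3347 = 0.2209

0.221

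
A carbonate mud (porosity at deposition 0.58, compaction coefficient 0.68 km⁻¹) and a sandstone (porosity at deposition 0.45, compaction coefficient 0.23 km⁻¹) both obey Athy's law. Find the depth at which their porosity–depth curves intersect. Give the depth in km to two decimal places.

Set phi₀ₐ e^(−cₐd) = phi₀ᵦ e^(−cᵦd) ⇒ ln(phi₀ₐ/phi₀ᵦ) = (cₐ − cᵦ)·d
d = ln(0.58/0.45) / (0.68 − 0.23) = 0.2538 / 0.45 = 0.564 km

0.56 km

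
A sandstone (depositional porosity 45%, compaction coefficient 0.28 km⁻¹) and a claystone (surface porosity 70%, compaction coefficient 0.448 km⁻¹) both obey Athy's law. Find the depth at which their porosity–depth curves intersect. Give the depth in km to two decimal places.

2.63 km

Set n₀ₐ e^(−cₐz) = n₀ᵦ e^(−cᵦz) ⇒ ln(n₀ₐ/n₀ᵦ) = (cₐ − cᵦ)·z
z = ln(0.45/0.7) / (0.28 − 0.448) = -0.4418 / -0.168 = 2.630 km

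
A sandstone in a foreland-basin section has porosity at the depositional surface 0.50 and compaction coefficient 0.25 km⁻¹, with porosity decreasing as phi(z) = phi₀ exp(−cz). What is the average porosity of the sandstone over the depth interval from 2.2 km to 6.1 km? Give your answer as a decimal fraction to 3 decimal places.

⟨phi⟩ = (1/(z₂−z₁)) ∫ phi₀ e^(−cz) dz = phi₀·(e^(−c·z₁) − e^(−c·z₂)) / (c·(z₂−z₁))
e^(−0.25×2.2) = 0.5769; e^(−0.25×6.1) = 0.2176
⟨phi⟩ = 0.5 × (0.5769 − 0.2176) / (0.25 × 3.9) = 0.5 × 0.3685 = 0.1843

0.184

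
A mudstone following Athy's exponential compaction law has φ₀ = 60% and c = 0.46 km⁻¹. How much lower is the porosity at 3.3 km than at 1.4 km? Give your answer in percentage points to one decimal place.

18.4 percentage points

φ(1.4) = 0.6·e^(−0.46×1.4) = 0.3151
φ(3.3) = 0.6·e^(−0.46×3.3) = 0.1315
Δφ = 0.3151 − 0.1315 = 0.1836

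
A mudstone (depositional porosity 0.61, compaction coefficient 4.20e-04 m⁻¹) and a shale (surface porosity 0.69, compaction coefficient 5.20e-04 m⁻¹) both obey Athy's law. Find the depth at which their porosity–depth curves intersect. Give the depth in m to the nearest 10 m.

1230 m

Working in km (1 km = 1000 m; β in km⁻¹ = β in m⁻¹ × 1000):
Set n₀ₐ e^(−βₐd) = n₀ᵦ e^(−βᵦd) ⇒ ln(n₀ₐ/n₀ᵦ) = (βₐ − βᵦ)·d
d = ln(0.61/0.69) / (0.42 − 0.52) = -0.1232 / -0.1 = 1.232 km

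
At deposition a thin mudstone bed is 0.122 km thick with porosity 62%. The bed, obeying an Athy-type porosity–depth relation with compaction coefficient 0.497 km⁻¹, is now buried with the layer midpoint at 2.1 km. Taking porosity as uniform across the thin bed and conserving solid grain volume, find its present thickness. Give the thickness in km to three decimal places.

0.059 km

Porosity at 2.1 km: n = 0.62·exp(−0.497×2.1) = 0.2183
Solid-volume conservation: h(1−n) = h₀(1−n₀) ⇒ h = h₀·(1−n₀)/(1−n)
h = 0.122 × (1 − 0.62)/(1 − 0.2183) = 0.122 × 0.4861 = 0.0593 km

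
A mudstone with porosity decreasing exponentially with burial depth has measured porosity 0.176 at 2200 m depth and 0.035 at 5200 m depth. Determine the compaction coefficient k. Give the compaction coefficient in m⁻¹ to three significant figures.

Working in km (1 km = 1000 m; k in km⁻¹ = k in m⁻¹ × 1000):
Athy: n(Z) = n₀ e^(−kZ) ⇒ n₁/n₂ = e^{k(Z₂−Z₁)} ⇒ k = ln(n₁/n₂)/(Z₂−Z₁)
k = ln(0.176/0.035) / (5.2 − 2.2) = ln(5.029) / 3 = 1.6151 / 3 = 0.5384 km⁻¹

0.000538 m⁻¹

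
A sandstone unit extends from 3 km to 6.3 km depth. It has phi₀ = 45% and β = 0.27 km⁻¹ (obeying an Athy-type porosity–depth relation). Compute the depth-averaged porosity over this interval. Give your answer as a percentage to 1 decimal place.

⟨phi⟩ = (1/(d₂−d₁)) ∫ phi₀ e^(−βd) dd = phi₀·(e^(−β·d₁) − e^(−β·d₂)) / (β·(d₂−d₁))
e^(−0.27×3) = 0.4449; e^(−0.27×6.3) = 0.1825
⟨phi⟩ = 0.45 × (0.4449 − 0.1825) / (0.27 × 3.3) = 0.45 × 0.2945 = 0.1325

13.3%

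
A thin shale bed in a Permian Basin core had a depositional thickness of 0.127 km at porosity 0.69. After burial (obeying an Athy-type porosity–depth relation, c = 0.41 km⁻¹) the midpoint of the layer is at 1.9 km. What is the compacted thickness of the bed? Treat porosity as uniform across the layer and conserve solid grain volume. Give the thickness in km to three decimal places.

0.058 km

Porosity at 1.9 km: n = 0.69·exp(−0.41×1.9) = 0.3166
Solid-volume conservation: h(1−n) = h₀(1−n₀) ⇒ h = h₀·(1−n₀)/(1−n)
h = 0.127 × (1 − 0.69)/(1 − 0.3166) = 0.127 × 0.4536 = 0.0576 km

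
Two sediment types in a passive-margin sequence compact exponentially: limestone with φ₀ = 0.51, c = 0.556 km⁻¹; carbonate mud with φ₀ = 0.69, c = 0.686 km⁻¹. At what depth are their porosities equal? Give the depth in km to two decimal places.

Set φ₀ₐ e^(−cₐz) = φ₀ᵦ e^(−cᵦz) ⇒ ln(φ₀ₐ/φ₀ᵦ) = (cₐ − cᵦ)·z
z = ln(0.51/0.69) / (0.556 − 0.686) = -0.3023 / -0.13 = 2.325 km

2.33 km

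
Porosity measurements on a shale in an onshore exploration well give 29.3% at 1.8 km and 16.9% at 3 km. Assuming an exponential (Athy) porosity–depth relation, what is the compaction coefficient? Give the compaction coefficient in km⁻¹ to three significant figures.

Athy: phi(z) = phi₀ e^(−βz) ⇒ phi₁/phi₂ = e^{β(z₂−z₁)} ⇒ β = ln(phi₁/phi₂)/(z₂−z₁)
β = ln(0.293/0.169) / (3 − 1.8) = ln(1.734) / 1.2 = 0.5503 / 1.2 = 0.4586 km⁻¹

0.459 km⁻¹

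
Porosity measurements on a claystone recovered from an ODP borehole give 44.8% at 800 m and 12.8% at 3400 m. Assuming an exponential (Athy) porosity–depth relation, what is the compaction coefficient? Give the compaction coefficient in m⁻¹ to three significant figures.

Working in km (1 km = 1000 m; β in km⁻¹ = β in m⁻¹ × 1000):
Athy: φ(Z) = φ₀ e^(−βZ) ⇒ φ₁/φ₂ = e^{β(Z₂−Z₁)} ⇒ β = ln(φ₁/φ₂)/(Z₂−Z₁)
β = ln(0.448/0.128) / (3.4 − 0.8) = ln(3.5) / 2.6 = 1.2528 / 2.6 = 0.4818 km⁻¹

0.000482 m⁻¹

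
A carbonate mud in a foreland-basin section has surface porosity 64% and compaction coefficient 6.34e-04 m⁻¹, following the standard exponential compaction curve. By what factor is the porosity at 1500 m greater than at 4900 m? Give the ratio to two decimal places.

Working in km (1 km = 1000 m; k in km⁻¹ = k in m⁻¹ × 1000):
n(d₁)/n(d₂) = e^(−k·d₁)/e^(−k·d₂) = e^{k(d₂−d₁)}
= exp(0.634 × 3.4) = exp(2.156) = 8.6331

8.63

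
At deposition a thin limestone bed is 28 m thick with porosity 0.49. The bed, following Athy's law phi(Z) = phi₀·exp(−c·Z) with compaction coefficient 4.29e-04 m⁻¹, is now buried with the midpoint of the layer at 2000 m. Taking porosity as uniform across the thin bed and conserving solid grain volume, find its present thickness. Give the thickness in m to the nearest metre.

18 m

Working in km (1 km = 1000 m; c in km⁻¹ = c in m⁻¹ × 1000):
Porosity at 2 km: phi = 0.49·exp(−0.429×2) = 0.2078
Solid-volume conservation: h(1−phi) = h₀(1−phi₀) ⇒ h = h₀·(1−phi₀)/(1−phi)
h = 0.028 × (1 − 0.49)/(1 − 0.2078) = 0.028 × 0.6437 = 0.0180 km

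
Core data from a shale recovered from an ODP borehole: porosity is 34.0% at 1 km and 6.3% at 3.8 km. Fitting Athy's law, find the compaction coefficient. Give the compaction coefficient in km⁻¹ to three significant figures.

0.602 km⁻¹

Athy: n(Z) = n₀ e^(−kZ) ⇒ n₁/n₂ = e^{k(Z₂−Z₁)} ⇒ k = ln(n₁/n₂)/(Z₂−Z₁)
k = ln(0.34/0.063) / (3.8 − 1) = ln(5.397) / 2.8 = 1.6858 / 2.8 = 0.6021 km⁻¹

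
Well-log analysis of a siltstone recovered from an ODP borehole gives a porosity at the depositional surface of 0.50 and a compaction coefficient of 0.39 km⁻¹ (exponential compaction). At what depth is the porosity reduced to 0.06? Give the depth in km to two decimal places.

5.44 km

Invert Athy's law: d = ln(n₀/n) / k
d = ln(0.5/0.06) / 0.39 = ln(8.333) / 0.39 = 2.1203 / 0.39 = 5.437 km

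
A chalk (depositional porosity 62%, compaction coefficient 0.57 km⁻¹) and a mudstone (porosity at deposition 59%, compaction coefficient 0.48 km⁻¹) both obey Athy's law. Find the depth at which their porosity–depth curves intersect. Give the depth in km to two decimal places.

Set φ₀ₐ e^(−cₐz) = φ₀ᵦ e^(−cᵦz) ⇒ ln(φ₀ₐ/φ₀ᵦ) = (cₐ − cᵦ)·z
z = ln(0.62/0.59) / (0.57 − 0.48) = 0.0496 / 0.09 = 0.551 km

0.55 km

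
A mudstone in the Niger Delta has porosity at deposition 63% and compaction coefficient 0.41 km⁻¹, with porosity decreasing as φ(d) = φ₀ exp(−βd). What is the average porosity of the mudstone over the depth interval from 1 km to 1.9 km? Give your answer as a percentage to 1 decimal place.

⟨φ⟩ = (1/(d₂−d₁)) ∫ φ₀ e^(−βd) dd = φ₀·(e^(−β·d₁) − e^(−β·d₂)) / (β·(d₂−d₁))
e^(−0.41×1) = 0.6637; e^(−0.41×1.9) = 0.4589
⟨φ⟩ = 0.63 × (0.6637 − 0.4589) / (0.41 × 0.9) = 0.63 × 0.5550 = 0.3496

35.0%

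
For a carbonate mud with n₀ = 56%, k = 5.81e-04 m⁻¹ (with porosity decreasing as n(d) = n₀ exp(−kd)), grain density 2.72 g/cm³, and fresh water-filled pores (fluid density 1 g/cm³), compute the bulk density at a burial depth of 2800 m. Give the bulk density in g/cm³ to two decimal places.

2.53 g/cm³

Working in km (1 km = 1000 m; k in km⁻¹ = k in m⁻¹ × 1000):
Porosity at depth: n = 0.56·exp(−0.581×2.8) = 0.56×0.1966 = 0.1101
Bulk density: ρ_b = (1−n)ρ_g + n·ρ_f = 0.8899×2.72 + 0.1101×1
       = 2.421 + 0.110 = 2.531 g/cm³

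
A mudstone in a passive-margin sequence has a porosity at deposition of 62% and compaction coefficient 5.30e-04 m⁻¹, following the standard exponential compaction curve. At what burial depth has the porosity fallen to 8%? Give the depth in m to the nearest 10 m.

3860 m

Working in km (1 km = 1000 m; c in km⁻¹ = c in m⁻¹ × 1000):
Invert Athy's law: d = ln(φ₀/φ) / c
d = ln(0.62/0.08) / 0.53 = ln(7.75) / 0.53 = 2.0477 / 0.53 = 3.864 km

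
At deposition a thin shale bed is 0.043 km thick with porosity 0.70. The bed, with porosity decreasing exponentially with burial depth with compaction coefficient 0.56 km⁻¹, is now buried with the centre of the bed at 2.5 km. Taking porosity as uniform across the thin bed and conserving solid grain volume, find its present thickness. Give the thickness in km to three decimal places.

0.016 km

Porosity at 2.5 km: n = 0.7·exp(−0.56×2.5) = 0.1726
Solid-volume conservation: h(1−n) = h₀(1−n₀) ⇒ h = h₀·(1−n₀)/(1−n)
h = 0.043 × (1 − 0.7)/(1 − 0.1726) = 0.043 × 0.3626 = 0.0156 km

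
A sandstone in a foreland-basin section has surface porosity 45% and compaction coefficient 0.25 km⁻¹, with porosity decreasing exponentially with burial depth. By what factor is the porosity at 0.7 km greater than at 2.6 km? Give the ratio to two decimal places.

phi(z₁)/phi(z₂) = e^(−c·z₁)/e^(−c·z₂) = e^{c(z₂−z₁)}
= exp(0.25 × 1.9) = exp(0.475) = 1.6080

1.61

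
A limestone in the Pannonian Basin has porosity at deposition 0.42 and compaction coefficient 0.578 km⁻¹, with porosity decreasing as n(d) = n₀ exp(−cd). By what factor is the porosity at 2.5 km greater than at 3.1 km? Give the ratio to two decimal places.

n(d₁)/n(d₂) = e^(−c·d₁)/e^(−c·d₂) = e^{c(d₂−d₁)}
= exp(0.578 × 0.6) = exp(0.3468) = 1.4145

1.41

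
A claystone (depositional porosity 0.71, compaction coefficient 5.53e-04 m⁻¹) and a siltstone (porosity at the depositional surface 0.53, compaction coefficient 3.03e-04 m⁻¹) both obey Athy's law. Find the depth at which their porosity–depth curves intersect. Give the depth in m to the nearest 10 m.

1170 m

Working in km (1 km = 1000 m; c in km⁻¹ = c in m⁻¹ × 1000):
Set n₀ₐ e^(−cₐd) = n₀ᵦ e^(−cᵦd) ⇒ ln(n₀ₐ/n₀ᵦ) = (cₐ − cᵦ)·d
d = ln(0.71/0.53) / (0.553 − 0.303) = 0.2924 / 0.25 = 1.170 km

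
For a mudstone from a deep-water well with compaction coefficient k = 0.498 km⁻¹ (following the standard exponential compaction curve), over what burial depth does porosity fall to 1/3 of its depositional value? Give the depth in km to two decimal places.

φ/φ₀ = 1/3 ⇒ exp(−k·z) = 1/3 ⇒ z = ln(3) / k
z = 1.0986 / 0.498 = 2.206 km

2.21 km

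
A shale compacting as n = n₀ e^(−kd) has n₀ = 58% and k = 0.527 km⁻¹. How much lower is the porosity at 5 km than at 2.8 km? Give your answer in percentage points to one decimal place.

9.1 percentage points

n(2.8) = 0.58·e^(−0.527×2.8) = 0.1326
n(5) = 0.58·e^(−0.527×5) = 0.0416
Δn = 0.1326 − 0.0416 = 0.0910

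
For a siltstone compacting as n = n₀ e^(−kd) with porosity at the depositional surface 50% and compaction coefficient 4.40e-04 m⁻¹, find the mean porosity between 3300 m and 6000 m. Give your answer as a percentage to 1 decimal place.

Working in km (1 km = 1000 m; k in km⁻¹ = k in m⁻¹ × 1000):
⟨n⟩ = (1/(d₂−d₁)) ∫ n₀ e^(−kd) dd = n₀·(e^(−k·d₁) − e^(−k·d₂)) / (k·(d₂−d₁))
e^(−0.44×3.3) = 0.2341; e^(−0.44×6) = 0.0714
⟨n⟩ = 0.5 × (0.2341 − 0.0714) / (0.44 × 2.7) = 0.5 × 0.1370 = 0.0685

6.8%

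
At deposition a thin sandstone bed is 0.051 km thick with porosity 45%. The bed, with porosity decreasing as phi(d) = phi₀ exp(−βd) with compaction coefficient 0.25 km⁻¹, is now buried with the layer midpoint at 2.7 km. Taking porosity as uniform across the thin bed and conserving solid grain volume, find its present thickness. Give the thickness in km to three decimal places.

Porosity at 2.7 km: phi = 0.45·exp(−0.25×2.7) = 0.2291
Solid-volume conservation: h(1−phi) = h₀(1−phi₀) ⇒ h = h₀·(1−phi₀)/(1−phi)
h = 0.051 × (1 − 0.45)/(1 − 0.2291) = 0.051 × 0.7135 = 0.0364 km

0.036 km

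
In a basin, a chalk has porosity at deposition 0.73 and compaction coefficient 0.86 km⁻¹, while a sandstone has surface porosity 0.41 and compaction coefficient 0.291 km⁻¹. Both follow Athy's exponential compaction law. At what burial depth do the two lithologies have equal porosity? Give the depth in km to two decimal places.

1.01 km

Set n₀ₐ e^(−βₐz) = n₀ᵦ e^(−βᵦz) ⇒ ln(n₀ₐ/n₀ᵦ) = (βₐ − βᵦ)·z
z = ln(0.73/0.41) / (0.86 − 0.291) = 0.5769 / 0.569 = 1.014 km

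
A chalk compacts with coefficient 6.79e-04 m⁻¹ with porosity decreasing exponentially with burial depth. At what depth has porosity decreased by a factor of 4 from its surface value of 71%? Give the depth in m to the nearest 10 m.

2040 m

Working in km (1 km = 1000 m; c in km⁻¹ = c in m⁻¹ × 1000):
phi/phi₀ = 1/4 ⇒ exp(−c·z) = 1/4 ⇒ z = ln(4) / c
z = 1.3863 / 0.679 = 2.042 km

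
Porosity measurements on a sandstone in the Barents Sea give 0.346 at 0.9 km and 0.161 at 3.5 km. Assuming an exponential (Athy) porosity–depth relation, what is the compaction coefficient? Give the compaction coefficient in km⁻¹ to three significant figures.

0.294 km⁻¹

Athy: phi(d) = phi₀ e^(−kd) ⇒ phi₁/phi₂ = e^{k(d₂−d₁)} ⇒ k = ln(phi₁/phi₂)/(d₂−d₁)
k = ln(0.346/0.161) / (3.5 − 0.9) = ln(2.149) / 2.6 = 0.7650 / 2.6 = 0.2942 km⁻¹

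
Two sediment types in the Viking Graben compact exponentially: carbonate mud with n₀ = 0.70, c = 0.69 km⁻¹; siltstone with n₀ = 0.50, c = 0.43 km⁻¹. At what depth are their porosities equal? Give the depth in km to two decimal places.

1.29 km

Set n₀ₐ e^(−cₐz) = n₀ᵦ e^(−cᵦz) ⇒ ln(n₀ₐ/n₀ᵦ) = (cₐ − cᵦ)·z
z = ln(0.7/0.5) / (0.69 − 0.43) = 0.3365 / 0.26 = 1.294 km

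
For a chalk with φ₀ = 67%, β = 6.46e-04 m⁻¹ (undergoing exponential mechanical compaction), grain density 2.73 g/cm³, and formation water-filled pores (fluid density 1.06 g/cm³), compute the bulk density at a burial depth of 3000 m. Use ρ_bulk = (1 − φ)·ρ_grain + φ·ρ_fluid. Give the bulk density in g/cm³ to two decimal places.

2.57 g/cm³

Working in km (1 km = 1000 m; β in km⁻¹ = β in m⁻¹ × 1000):
Porosity at depth: φ = 0.67·exp(−0.646×3) = 0.67×0.1440 = 0.0965
Bulk density: ρ_b = (1−φ)ρ_g + φ·ρ_f = 0.9035×2.73 + 0.0965×1.06
       = 2.467 + 0.102 = 2.569 g/cm³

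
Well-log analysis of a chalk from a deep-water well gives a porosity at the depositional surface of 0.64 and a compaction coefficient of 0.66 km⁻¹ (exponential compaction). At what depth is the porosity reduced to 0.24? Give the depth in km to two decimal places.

1.49 km

Invert Athy's law: d = ln(n₀/n) / c
d = ln(0.64/0.24) / 0.66 = ln(2.667) / 0.66 = 0.9808 / 0.66 = 1.486 km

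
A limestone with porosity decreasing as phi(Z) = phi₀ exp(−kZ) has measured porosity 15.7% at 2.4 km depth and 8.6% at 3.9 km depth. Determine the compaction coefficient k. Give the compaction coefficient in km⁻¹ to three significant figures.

Athy: phi(Z) = phi₀ e^(−kZ) ⇒ phi₁/phi₂ = e^{k(Z₂−Z₁)} ⇒ k = ln(phi₁/phi₂)/(Z₂−Z₁)
k = ln(0.157/0.086) / (3.9 − 2.4) = ln(1.826) / 1.5 = 0.6019 / 1.5 = 0.4013 km⁻¹

0.401 km⁻¹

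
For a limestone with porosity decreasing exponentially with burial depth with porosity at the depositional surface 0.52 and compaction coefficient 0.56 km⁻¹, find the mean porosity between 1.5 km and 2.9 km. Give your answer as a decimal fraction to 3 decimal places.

0.156

⟨phi⟩ = (1/(Z₂−Z₁)) ∫ phi₀ e^(−cZ) dZ = phi₀·(e^(−c·Z₁) − e^(−c·Z₂)) / (c·(Z₂−Z₁))
e^(−0.56×1.5) = 0.4317; e^(−0.56×2.9) = 0.1971
⟨phi⟩ = 0.52 × (0.4317 − 0.1971) / (0.56 × 1.4) = 0.52 × 0.2992 = 0.1556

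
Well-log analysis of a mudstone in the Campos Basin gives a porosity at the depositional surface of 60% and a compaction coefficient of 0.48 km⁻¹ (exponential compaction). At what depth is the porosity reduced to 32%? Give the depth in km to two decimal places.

Invert Athy's law: z = ln(n₀/n) / c
z = ln(0.6/0.32) / 0.48 = ln(1.875) / 0.48 = 0.6286 / 0.48 = 1.310 km

1.31 km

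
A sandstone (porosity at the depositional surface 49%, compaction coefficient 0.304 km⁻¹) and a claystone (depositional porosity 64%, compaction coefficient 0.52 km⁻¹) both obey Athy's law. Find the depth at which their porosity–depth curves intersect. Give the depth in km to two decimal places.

1.24 km

Set phi₀ₐ e^(−cₐz) = phi₀ᵦ e^(−cᵦz) ⇒ ln(phi₀ₐ/phi₀ᵦ) = (cₐ − cᵦ)·z
z = ln(0.49/0.64) / (0.304 − 0.52) = -0.2671 / -0.216 = 1.236 km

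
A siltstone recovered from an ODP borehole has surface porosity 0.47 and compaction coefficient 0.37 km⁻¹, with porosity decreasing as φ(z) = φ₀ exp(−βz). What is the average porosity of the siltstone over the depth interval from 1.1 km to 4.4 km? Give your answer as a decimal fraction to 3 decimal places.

0.181

⟨φ⟩ = (1/(z₂−z₁)) ∫ φ₀ e^(−βz) dz = φ₀·(e^(−β·z₁) − e^(−β·z₂)) / (β·(z₂−z₁))
e^(−0.37×1.1) = 0.6656; e^(−0.37×4.4) = 0.1963
⟨φ⟩ = 0.47 × (0.6656 − 0.1963) / (0.37 × 3.3) = 0.47 × 0.3844 = 0.1807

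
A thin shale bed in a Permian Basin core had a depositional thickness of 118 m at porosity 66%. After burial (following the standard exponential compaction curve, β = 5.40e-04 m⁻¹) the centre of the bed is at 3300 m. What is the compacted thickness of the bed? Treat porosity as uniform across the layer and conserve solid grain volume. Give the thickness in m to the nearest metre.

45 m

Working in km (1 km = 1000 m; β in km⁻¹ = β in m⁻¹ × 1000):
Porosity at 3.3 km: n = 0.66·exp(−0.54×3.3) = 0.1111
Solid-volume conservation: h(1−n) = h₀(1−n₀) ⇒ h = h₀·(1−n₀)/(1−n)
h = 0.118 × (1 − 0.66)/(1 − 0.1111) = 0.118 × 0.3825 = 0.0451 km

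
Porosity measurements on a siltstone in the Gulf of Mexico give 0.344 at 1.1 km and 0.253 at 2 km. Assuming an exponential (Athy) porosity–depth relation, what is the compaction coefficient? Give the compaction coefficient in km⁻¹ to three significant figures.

Athy: φ(d) = φ₀ e^(−cd) ⇒ φ₁/φ₂ = e^{c(d₂−d₁)} ⇒ c = ln(φ₁/φ₂)/(d₂−d₁)
c = ln(0.344/0.253) / (2 − 1.1) = ln(1.36) / 0.9 = 0.3073 / 0.9 = 0.3414 km⁻¹

0.341 km⁻¹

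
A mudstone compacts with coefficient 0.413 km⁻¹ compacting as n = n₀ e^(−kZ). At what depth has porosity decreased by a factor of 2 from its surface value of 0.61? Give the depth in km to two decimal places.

n/n₀ = 1/2 ⇒ exp(−k·Z) = 1/2 ⇒ Z = ln(2) / k
Z = 0.6931 / 0.413 = 1.678 km

1.68 km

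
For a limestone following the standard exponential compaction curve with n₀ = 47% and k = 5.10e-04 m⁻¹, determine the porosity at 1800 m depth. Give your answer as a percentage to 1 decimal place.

Working in km (1 km = 1000 m; k in km⁻¹ = k in m⁻¹ × 1000):
n = n₀·exp(−k·d) = 0.47 × exp(−0.51 × 1.8) = 0.47 × exp(−0.918)
  = 0.47 × 0.3993 = 0.1877

18.8%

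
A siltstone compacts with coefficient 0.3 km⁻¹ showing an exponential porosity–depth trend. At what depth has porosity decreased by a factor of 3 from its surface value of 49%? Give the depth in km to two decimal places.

3.66 km

phi/phi₀ = 1/3 ⇒ exp(−c·z) = 1/3 ⇒ z = ln(3) / c
z = 1.0986 / 0.3 = 3.662 km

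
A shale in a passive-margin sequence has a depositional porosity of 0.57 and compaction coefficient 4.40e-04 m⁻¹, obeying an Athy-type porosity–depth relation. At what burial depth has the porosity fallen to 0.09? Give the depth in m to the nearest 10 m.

Working in km (1 km = 1000 m; k in km⁻¹ = k in m⁻¹ × 1000):
Invert Athy's law: d = ln(phi₀/phi) / k
d = ln(0.57/0.09) / 0.44 = ln(6.333) / 0.44 = 1.8458 / 0.44 = 4.195 km

4200 m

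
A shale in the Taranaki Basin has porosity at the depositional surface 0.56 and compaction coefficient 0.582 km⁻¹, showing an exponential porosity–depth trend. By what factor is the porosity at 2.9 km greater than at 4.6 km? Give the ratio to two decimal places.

2.69

φ(z₁)/φ(z₂) = e^(−k·z₁)/e^(−k·z₂) = e^{k(z₂−z₁)}
= exp(0.582 × 1.7) = exp(0.9894) = 2.6896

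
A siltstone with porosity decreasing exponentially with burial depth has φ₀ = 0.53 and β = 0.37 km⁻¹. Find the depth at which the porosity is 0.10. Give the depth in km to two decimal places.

4.51 km

Invert Athy's law: z = ln(φ₀/φ) / β
z = ln(0.53/0.1) / 0.37 = ln(5.3) / 0.37 = 1.6677 / 0.37 = 4.507 km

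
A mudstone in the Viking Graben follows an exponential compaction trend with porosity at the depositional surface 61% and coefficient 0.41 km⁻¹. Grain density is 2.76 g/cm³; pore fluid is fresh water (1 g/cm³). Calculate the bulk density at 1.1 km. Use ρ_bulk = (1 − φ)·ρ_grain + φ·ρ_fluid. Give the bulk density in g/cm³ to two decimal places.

2.08 g/cm³

Porosity at depth: n = 0.61·exp(−0.41×1.1) = 0.61×0.6370 = 0.3886
Bulk density: ρ_b = (1−n)ρ_g + n·ρ_f = 0.6114×2.76 + 0.3886×1
       = 1.688 + 0.389 = 2.076 g/cm³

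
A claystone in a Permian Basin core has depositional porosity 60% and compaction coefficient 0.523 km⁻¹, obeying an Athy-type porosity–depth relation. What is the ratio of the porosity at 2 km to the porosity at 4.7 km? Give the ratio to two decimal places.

φ(Z₁)/φ(Z₂) = e^(−β·Z₁)/e^(−β·Z₂) = e^{β(Z₂−Z₁)}
= exp(0.523 × 2.7) = exp(1.412) = 4.1046

4.10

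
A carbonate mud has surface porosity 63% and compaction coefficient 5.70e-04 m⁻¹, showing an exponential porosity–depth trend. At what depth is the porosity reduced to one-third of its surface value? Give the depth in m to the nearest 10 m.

1930 m

Working in km (1 km = 1000 m; c in km⁻¹ = c in m⁻¹ × 1000):
n/n₀ = 1/3 ⇒ exp(−c·Z) = 1/3 ⇒ Z = ln(3) / c
Z = 1.0986 / 0.57 = 1.927 km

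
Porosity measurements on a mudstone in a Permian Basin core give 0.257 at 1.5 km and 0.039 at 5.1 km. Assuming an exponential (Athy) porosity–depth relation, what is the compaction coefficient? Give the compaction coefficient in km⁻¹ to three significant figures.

Athy: n(d) = n₀ e^(−cd) ⇒ n₁/n₂ = e^{c(d₂−d₁)} ⇒ c = ln(n₁/n₂)/(d₂−d₁)
c = ln(0.257/0.039) / (5.1 − 1.5) = ln(6.59) / 3.6 = 1.8855 / 3.6 = 0.5238 km⁻¹

0.524 km⁻¹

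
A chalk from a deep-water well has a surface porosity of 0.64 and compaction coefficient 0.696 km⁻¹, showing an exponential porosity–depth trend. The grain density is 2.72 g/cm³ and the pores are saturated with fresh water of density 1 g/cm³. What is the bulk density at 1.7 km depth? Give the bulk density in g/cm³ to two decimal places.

Porosity at depth: n = 0.64·exp(−0.696×1.7) = 0.64×0.3063 = 0.1960
Bulk density: ρ_b = (1−n)ρ_g + n·ρ_f = 0.8040×2.72 + 0.1960×1
       = 2.187 + 0.196 = 2.383 g/cm³

2.38 g/cm³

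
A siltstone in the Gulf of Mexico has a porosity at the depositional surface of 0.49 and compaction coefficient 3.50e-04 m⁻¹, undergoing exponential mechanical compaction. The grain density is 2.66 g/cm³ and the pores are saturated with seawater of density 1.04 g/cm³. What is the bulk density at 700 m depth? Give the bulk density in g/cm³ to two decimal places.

Working in km (1 km = 1000 m; k in km⁻¹ = k in m⁻¹ × 1000):
Porosity at depth: n = 0.49·exp(−0.35×0.7) = 0.49×0.7827 = 0.3835
Bulk density: ρ_b = (1−n)ρ_g + n·ρ_f = 0.6165×2.66 + 0.3835×1.04
       = 1.640 + 0.399 = 2.039 g/cm³

2.04 g/cm³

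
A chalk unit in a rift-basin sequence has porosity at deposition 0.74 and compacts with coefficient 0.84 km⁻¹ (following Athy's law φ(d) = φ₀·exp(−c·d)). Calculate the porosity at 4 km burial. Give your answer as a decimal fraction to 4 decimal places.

φ = φ₀·exp(−c·d) = 0.74 × exp(−0.84 × 4) = 0.74 × exp(−3.36)
  = 0.74 × 0.0347 = 0.0257

0.0257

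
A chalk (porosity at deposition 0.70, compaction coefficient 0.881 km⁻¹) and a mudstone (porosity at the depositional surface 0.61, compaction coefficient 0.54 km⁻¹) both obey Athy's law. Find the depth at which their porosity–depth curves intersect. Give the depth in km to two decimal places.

Set φ₀ₐ e^(−kₐz) = φ₀ᵦ e^(−kᵦz) ⇒ ln(φ₀ₐ/φ₀ᵦ) = (kₐ − kᵦ)·z
z = ln(0.7/0.61) / (0.881 − 0.54) = 0.1376 / 0.341 = 0.404 km

0.40 km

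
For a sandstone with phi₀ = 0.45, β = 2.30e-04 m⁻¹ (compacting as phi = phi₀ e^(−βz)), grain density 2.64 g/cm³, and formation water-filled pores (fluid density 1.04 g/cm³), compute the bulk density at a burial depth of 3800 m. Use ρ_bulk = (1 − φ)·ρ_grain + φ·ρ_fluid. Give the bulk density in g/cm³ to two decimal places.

Working in km (1 km = 1000 m; β in km⁻¹ = β in m⁻¹ × 1000):
Porosity at depth: phi = 0.45·exp(−0.23×3.8) = 0.45×0.4173 = 0.1878
Bulk density: ρ_b = (1−phi)ρ_g + phi·ρ_f = 0.8122×2.64 + 0.1878×1.04
       = 2.144 + 0.195 = 2.340 g/cm³

2.34 g/cm³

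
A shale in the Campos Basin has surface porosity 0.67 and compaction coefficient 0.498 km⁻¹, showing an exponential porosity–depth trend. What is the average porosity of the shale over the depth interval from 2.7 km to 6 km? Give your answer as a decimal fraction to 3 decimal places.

0.086

⟨phi⟩ = (1/(Z₂−Z₁)) ∫ phi₀ e^(−kZ) dZ = phi₀·(e^(−k·Z₁) − e^(−k·Z₂)) / (k·(Z₂−Z₁))
e^(−0.498×2.7) = 0.2606; e^(−0.498×6) = 0.0504
⟨phi⟩ = 0.67 × (0.2606 − 0.0504) / (0.498 × 3.3) = 0.67 × 0.1279 = 0.0857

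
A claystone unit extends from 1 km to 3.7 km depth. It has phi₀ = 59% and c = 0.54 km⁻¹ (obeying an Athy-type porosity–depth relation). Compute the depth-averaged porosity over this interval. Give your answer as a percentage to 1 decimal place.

18.1%

⟨phi⟩ = (1/(d₂−d₁)) ∫ phi₀ e^(−cd) dd = phi₀·(e^(−c·d₁) − e^(−c·d₂)) / (c·(d₂−d₁))
e^(−0.54×1) = 0.5827; e^(−0.54×3.7) = 0.1356
⟨phi⟩ = 0.59 × (0.5827 − 0.1356) / (0.54 × 2.7) = 0.59 × 0.3067 = 0.1809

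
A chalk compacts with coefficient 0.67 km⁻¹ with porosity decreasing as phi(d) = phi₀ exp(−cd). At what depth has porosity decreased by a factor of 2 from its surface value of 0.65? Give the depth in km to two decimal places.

phi/phi₀ = 1/2 ⇒ exp(−c·d) = 1/2 ⇒ d = ln(2) / c
d = 0.6931 / 0.67 = 1.035 km

1.03 km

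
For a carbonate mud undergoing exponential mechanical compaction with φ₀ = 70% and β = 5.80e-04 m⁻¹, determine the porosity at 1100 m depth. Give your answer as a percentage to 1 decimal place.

Working in km (1 km = 1000 m; β in km⁻¹ = β in m⁻¹ × 1000):
φ = φ₀·exp(−β·Z) = 0.7 × exp(−0.58 × 1.1) = 0.7 × exp(−0.638)
  = 0.7 × 0.5283 = 0.3698

37.0%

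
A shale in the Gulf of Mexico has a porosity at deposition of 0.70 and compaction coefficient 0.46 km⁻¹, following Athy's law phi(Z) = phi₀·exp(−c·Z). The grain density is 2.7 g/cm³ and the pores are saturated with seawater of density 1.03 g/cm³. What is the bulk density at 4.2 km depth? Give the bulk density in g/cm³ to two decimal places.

2.53 g/cm³

Porosity at depth: phi = 0.7·exp(−0.46×4.2) = 0.7×0.1449 = 0.1014
Bulk density: ρ_b = (1−phi)ρ_g + phi·ρ_f = 0.8986×2.7 + 0.1014×1.03
       = 2.426 + 0.104 = 2.531 g/cm³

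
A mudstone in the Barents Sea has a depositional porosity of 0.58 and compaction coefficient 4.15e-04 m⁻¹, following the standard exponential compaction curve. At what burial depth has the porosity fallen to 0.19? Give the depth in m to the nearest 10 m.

2690 m

Working in km (1 km = 1000 m; β in km⁻¹ = β in m⁻¹ × 1000):
Invert Athy's law: d = ln(phi₀/phi) / β
d = ln(0.58/0.19) / 0.415 = ln(3.053) / 0.415 = 1.1160 / 0.415 = 2.689 km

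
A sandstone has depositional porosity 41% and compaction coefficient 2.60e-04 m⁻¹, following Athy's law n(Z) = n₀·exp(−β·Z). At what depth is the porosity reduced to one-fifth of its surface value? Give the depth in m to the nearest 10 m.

Working in km (1 km = 1000 m; β in km⁻¹ = β in m⁻¹ × 1000):
n/n₀ = 1/5 ⇒ exp(−β·Z) = 1/5 ⇒ Z = ln(5) / β
Z = 1.6094 / 0.26 = 6.190 km

6190 m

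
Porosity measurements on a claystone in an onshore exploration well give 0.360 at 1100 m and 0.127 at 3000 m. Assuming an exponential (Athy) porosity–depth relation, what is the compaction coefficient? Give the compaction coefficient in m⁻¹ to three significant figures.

Working in km (1 km = 1000 m; β in km⁻¹ = β in m⁻¹ × 1000):
Athy: phi(Z) = phi₀ e^(−βZ) ⇒ phi₁/phi₂ = e^{β(Z₂−Z₁)} ⇒ β = ln(phi₁/phi₂)/(Z₂−Z₁)
β = ln(0.36/0.127) / (3 − 1.1) = ln(2.835) / 1.9 = 1.0419 / 1.9 = 0.5484 km⁻¹

0.000548 m⁻¹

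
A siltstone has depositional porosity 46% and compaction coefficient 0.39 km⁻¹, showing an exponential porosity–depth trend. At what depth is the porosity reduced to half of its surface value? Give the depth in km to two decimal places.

1.78 km

φ/φ₀ = 1/2 ⇒ exp(−β·z) = 1/2 ⇒ z = ln(2) / β
z = 0.6931 / 0.39 = 1.777 km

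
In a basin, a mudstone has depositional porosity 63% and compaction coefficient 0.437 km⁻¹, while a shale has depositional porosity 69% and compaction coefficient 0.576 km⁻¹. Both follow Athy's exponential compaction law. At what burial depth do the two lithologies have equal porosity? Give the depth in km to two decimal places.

0.65 km

Set phi₀ₐ e^(−βₐd) = phi₀ᵦ e^(−βᵦd) ⇒ ln(phi₀ₐ/phi₀ᵦ) = (βₐ − βᵦ)·d
d = ln(0.63/0.69) / (0.437 − 0.576) = -0.0910 / -0.139 = 0.654 km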